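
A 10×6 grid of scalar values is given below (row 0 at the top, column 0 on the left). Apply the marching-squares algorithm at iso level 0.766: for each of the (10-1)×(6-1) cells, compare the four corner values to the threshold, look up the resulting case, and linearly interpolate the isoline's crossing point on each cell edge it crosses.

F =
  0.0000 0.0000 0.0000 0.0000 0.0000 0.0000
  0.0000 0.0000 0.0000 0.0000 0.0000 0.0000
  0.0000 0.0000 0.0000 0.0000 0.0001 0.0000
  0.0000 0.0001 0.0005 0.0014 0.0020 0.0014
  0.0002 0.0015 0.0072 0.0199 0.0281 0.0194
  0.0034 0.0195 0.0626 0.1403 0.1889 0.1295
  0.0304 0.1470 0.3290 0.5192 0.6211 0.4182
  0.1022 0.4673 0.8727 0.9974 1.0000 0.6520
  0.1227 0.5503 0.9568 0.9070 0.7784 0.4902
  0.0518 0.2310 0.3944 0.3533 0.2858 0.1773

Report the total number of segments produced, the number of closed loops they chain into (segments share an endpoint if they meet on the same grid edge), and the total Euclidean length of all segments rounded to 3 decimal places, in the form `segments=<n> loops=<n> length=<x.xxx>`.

cell (6,1): code 0100 → (6.804,2.000)–(7.000,1.737)
cell (6,2): code 1100 → (6.516,3.000)–(6.804,2.000)
cell (6,3): code 1100 → (6.382,4.000)–(6.516,3.000)
cell (6,4): code 1000 → (7.000,4.672)–(6.382,4.000)
cell (7,1): code 0110 → (7.000,1.737)–(8.000,1.531)
cell (7,4): code 1001 → (8.000,4.043)–(7.000,4.672)
cell (8,1): code 0010 → (8.000,1.531)–(8.339,2.000)
cell (8,2): code 0011 → (8.339,2.000)–(8.255,3.000)
cell (8,3): code 0011 → (8.255,3.000)–(8.025,4.000)
cell (8,4): code 0001 → (8.025,4.000)–(8.000,4.043)
total: 10 segments, chained into 1 closed loop(s), length Σ = 8.151908

segments=10 loops=1 length=8.152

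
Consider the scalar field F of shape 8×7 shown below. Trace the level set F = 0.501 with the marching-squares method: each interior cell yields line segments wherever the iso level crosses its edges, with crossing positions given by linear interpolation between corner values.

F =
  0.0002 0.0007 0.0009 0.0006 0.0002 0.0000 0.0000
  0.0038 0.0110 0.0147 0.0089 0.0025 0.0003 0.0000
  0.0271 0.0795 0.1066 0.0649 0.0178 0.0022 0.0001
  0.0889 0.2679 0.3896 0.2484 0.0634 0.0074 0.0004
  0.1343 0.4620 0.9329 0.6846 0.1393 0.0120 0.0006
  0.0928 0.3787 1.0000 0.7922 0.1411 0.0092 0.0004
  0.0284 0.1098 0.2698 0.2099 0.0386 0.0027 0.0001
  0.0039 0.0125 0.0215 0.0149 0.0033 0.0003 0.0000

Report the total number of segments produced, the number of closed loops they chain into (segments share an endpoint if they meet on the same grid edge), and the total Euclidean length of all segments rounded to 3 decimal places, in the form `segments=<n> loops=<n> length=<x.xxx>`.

segments=8 loops=1 length=7.575

cell (3,1): code 0100 → (3.205,2.000)–(4.000,1.083)
cell (3,2): code 1100 → (3.579,3.000)–(3.205,2.000)
cell (3,3): code 1000 → (4.000,3.337)–(3.579,3.000)
cell (4,1): code 0110 → (4.000,1.083)–(5.000,1.197)
cell (4,3): code 1001 → (5.000,3.447)–(4.000,3.337)
cell (5,1): code 0010 → (5.000,1.197)–(5.683,2.000)
cell (5,2): code 0011 → (5.683,2.000)–(5.500,3.000)
cell (5,3): code 0001 → (5.500,3.000)–(5.000,3.447)
total: 8 segments, chained into 1 closed loop(s), length Σ = 7.575093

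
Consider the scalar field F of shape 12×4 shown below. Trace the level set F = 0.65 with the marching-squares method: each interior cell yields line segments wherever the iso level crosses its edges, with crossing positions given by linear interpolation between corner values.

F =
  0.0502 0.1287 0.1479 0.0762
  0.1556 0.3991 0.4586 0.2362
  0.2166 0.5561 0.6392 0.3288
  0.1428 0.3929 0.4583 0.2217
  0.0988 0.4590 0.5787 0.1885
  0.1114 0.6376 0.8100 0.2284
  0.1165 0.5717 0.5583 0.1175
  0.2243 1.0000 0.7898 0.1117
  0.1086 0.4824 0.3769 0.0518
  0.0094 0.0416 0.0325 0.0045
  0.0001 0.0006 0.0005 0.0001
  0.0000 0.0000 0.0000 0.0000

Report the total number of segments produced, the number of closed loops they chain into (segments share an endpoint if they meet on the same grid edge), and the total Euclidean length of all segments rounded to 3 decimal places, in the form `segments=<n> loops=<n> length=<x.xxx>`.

segments=10 loops=2 length=8.578

cell (4,1): code 0100 → (4.308,2.000)–(5.000,1.072)
cell (4,2): code 1000 → (5.000,2.275)–(4.308,2.000)
cell (5,1): code 0010 → (5.000,1.072)–(5.636,2.000)
cell (5,2): code 0001 → (5.636,2.000)–(5.000,2.275)
cell (6,0): code 0100 → (6.183,1.000)–(7.000,0.549)
cell (6,1): code 1100 → (6.396,2.000)–(6.183,1.000)
cell (6,2): code 1000 → (7.000,2.206)–(6.396,2.000)
cell (7,0): code 0010 → (7.000,0.549)–(7.676,1.000)
cell (7,1): code 0011 → (7.676,1.000)–(7.339,2.000)
cell (7,2): code 0001 → (7.339,2.000)–(7.000,2.206)
total: 10 segments, chained into 2 closed loop(s), length Σ = 8.578364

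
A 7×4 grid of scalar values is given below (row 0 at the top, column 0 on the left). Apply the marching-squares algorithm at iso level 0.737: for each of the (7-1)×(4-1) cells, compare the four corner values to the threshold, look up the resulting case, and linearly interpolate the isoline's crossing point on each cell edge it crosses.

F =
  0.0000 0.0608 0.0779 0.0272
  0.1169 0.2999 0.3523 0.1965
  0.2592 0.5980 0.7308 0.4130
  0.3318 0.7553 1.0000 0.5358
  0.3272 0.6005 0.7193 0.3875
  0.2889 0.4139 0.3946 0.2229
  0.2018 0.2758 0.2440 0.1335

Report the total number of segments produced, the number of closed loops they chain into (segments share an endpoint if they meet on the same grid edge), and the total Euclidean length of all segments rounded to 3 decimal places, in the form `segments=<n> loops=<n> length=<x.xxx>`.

segments=6 loops=1 length=5.086

cell (2,0): code 0100 → (2.884,1.000)–(3.000,0.957)
cell (2,1): code 1100 → (2.023,2.000)–(2.884,1.000)
cell (2,2): code 1000 → (3.000,2.567)–(2.023,2.000)
cell (3,0): code 0010 → (3.000,0.957)–(3.118,1.000)
cell (3,1): code 0011 → (3.118,1.000)–(3.937,2.000)
cell (3,2): code 0001 → (3.937,2.000)–(3.000,2.567)
total: 6 segments, chained into 1 closed loop(s), length Σ = 5.086017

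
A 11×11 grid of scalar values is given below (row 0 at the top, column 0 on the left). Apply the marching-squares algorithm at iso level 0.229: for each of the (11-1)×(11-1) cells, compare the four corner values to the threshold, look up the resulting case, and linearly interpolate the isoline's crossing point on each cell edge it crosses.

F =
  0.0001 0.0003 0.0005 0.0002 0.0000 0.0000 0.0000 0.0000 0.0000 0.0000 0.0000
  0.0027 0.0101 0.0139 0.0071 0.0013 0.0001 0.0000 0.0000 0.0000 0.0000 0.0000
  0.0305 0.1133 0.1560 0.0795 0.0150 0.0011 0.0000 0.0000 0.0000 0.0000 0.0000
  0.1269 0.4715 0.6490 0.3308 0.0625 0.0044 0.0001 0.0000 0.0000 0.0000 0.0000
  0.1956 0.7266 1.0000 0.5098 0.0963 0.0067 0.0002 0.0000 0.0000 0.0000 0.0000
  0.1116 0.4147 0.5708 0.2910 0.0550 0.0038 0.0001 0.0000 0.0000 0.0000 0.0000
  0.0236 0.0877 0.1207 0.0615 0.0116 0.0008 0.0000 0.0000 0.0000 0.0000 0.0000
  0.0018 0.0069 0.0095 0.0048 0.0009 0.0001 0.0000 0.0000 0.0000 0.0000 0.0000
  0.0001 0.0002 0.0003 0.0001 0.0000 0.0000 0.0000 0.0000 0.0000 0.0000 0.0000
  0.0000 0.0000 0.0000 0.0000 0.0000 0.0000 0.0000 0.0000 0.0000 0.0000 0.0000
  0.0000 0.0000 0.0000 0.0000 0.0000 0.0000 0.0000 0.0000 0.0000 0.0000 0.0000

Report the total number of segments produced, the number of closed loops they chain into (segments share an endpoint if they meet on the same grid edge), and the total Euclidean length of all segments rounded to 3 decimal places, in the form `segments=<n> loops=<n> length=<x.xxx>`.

cell (2,0): code 0100 → (2.323,1.000)–(3.000,0.296)
cell (2,1): code 1100 → (2.148,2.000)–(2.323,1.000)
cell (2,2): code 1100 → (2.595,3.000)–(2.148,2.000)
cell (2,3): code 1000 → (3.000,3.379)–(2.595,3.000)
cell (3,0): code 0110 → (3.000,0.296)–(4.000,0.063)
cell (3,3): code 1001 → (4.000,3.679)–(3.000,3.379)
cell (4,0): code 0110 → (4.000,0.063)–(5.000,0.387)
cell (4,3): code 1001 → (5.000,3.263)–(4.000,3.679)
cell (5,0): code 0010 → (5.000,0.387)–(5.568,1.000)
cell (5,1): code 0011 → (5.568,1.000)–(5.759,2.000)
cell (5,2): code 0011 → (5.759,2.000)–(5.270,3.000)
cell (5,3): code 0001 → (5.270,3.000)–(5.000,3.263)
total: 12 segments, chained into 1 closed loop(s), length Σ = 11.190980

segments=12 loops=1 length=11.191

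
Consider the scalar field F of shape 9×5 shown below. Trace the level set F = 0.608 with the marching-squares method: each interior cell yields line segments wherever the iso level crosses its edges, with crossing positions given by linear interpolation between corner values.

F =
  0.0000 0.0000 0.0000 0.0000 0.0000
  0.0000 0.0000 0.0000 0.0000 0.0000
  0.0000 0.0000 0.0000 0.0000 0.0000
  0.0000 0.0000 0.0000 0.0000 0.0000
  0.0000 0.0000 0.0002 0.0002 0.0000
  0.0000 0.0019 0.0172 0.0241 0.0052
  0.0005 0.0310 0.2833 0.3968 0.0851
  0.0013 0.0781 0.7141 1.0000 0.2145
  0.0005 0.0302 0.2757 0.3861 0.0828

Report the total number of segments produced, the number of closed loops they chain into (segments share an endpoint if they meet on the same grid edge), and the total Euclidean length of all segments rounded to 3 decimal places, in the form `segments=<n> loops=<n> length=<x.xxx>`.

segments=6 loops=1 length=4.375

cell (6,1): code 0100 → (6.754,2.000)–(7.000,1.833)
cell (6,2): code 1100 → (6.350,3.000)–(6.754,2.000)
cell (6,3): code 1000 → (7.000,3.499)–(6.350,3.000)
cell (7,1): code 0010 → (7.000,1.833)–(7.242,2.000)
cell (7,2): code 0011 → (7.242,2.000)–(7.639,3.000)
cell (7,3): code 0001 → (7.639,3.000)–(7.000,3.499)
total: 6 segments, chained into 1 closed loop(s), length Σ = 4.375319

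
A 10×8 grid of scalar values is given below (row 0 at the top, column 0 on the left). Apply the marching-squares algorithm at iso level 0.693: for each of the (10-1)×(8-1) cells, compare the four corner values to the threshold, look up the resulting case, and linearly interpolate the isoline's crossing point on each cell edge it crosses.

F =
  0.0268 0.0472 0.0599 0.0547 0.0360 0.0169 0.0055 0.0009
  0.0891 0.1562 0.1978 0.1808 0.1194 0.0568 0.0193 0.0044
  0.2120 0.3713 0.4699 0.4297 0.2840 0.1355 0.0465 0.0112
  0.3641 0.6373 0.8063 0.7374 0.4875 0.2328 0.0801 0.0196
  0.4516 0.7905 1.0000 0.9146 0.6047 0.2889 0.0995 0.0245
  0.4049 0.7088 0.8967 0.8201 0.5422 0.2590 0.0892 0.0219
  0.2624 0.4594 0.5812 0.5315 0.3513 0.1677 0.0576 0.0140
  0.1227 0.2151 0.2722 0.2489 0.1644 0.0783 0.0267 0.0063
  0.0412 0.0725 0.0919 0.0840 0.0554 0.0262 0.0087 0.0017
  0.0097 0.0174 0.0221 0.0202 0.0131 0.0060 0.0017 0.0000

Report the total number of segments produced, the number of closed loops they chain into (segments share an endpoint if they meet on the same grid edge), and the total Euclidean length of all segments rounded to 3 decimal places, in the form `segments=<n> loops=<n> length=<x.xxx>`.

segments=12 loops=1 length=9.277

cell (2,1): code 0100 → (2.663,2.000)–(3.000,1.330)
cell (2,2): code 1100 → (2.856,3.000)–(2.663,2.000)
cell (2,3): code 1000 → (3.000,3.178)–(2.856,3.000)
cell (3,0): code 0100 → (3.364,1.000)–(4.000,0.712)
cell (3,1): code 1110 → (3.000,1.330)–(3.364,1.000)
cell (3,3): code 1001 → (4.000,3.715)–(3.000,3.178)
cell (4,0): code 0110 → (4.000,0.712)–(5.000,0.948)
cell (4,3): code 1001 → (5.000,3.457)–(4.000,3.715)
cell (5,0): code 0010 → (5.000,0.948)–(5.063,1.000)
cell (5,1): code 0011 → (5.063,1.000)–(5.646,2.000)
cell (5,2): code 0011 → (5.646,2.000)–(5.440,3.000)
cell (5,3): code 0001 → (5.440,3.000)–(5.000,3.457)
total: 12 segments, chained into 1 closed loop(s), length Σ = 9.276895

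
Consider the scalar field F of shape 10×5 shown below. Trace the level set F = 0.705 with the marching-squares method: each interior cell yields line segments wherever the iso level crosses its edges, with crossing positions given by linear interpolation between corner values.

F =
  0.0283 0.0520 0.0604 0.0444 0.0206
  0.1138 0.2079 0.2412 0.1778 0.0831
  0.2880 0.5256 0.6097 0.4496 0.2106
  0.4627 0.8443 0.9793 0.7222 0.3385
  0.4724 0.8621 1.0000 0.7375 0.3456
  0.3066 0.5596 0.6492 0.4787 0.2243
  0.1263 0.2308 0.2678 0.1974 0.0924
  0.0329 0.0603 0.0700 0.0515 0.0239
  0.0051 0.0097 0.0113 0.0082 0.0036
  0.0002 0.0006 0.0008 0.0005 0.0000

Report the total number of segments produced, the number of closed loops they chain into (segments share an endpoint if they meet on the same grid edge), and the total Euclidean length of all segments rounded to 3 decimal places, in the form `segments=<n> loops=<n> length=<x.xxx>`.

segments=10 loops=1 length=7.990

cell (2,0): code 0100 → (2.563,1.000)–(3.000,0.635)
cell (2,1): code 1100 → (2.258,2.000)–(2.563,1.000)
cell (2,2): code 1100 → (2.937,3.000)–(2.258,2.000)
cell (2,3): code 1000 → (3.000,3.045)–(2.937,3.000)
cell (3,0): code 0110 → (3.000,0.635)–(4.000,0.597)
cell (3,3): code 1001 → (4.000,3.083)–(3.000,3.045)
cell (4,0): code 0010 → (4.000,0.597)–(4.519,1.000)
cell (4,1): code 0011 → (4.519,1.000)–(4.841,2.000)
cell (4,2): code 0011 → (4.841,2.000)–(4.126,3.000)
cell (4,3): code 0001 → (4.126,3.000)–(4.000,3.083)
total: 10 segments, chained into 1 closed loop(s), length Σ = 7.990486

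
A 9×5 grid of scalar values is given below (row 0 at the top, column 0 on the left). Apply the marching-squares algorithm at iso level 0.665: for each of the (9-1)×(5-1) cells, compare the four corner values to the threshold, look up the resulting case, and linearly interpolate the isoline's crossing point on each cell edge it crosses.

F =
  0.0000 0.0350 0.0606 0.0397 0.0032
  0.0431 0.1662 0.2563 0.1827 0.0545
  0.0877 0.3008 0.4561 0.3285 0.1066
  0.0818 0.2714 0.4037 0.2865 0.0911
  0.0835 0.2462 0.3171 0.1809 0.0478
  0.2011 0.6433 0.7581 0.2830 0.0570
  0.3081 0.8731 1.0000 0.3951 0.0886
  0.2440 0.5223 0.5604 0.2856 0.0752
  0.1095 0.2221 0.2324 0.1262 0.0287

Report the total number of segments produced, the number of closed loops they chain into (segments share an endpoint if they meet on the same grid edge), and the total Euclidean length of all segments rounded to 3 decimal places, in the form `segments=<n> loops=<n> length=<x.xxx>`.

segments=8 loops=1 length=6.032

cell (4,1): code 0100 → (4.789,2.000)–(5.000,1.189)
cell (4,2): code 1000 → (5.000,2.196)–(4.789,2.000)
cell (5,0): code 0100 → (5.094,1.000)–(6.000,0.632)
cell (5,1): code 1110 → (5.000,1.189)–(5.094,1.000)
cell (5,2): code 1001 → (6.000,2.554)–(5.000,2.196)
cell (6,0): code 0010 → (6.000,0.632)–(6.593,1.000)
cell (6,1): code 0011 → (6.593,1.000)–(6.762,2.000)
cell (6,2): code 0001 → (6.762,2.000)–(6.000,2.554)
total: 8 segments, chained into 1 closed loop(s), length Σ = 6.031500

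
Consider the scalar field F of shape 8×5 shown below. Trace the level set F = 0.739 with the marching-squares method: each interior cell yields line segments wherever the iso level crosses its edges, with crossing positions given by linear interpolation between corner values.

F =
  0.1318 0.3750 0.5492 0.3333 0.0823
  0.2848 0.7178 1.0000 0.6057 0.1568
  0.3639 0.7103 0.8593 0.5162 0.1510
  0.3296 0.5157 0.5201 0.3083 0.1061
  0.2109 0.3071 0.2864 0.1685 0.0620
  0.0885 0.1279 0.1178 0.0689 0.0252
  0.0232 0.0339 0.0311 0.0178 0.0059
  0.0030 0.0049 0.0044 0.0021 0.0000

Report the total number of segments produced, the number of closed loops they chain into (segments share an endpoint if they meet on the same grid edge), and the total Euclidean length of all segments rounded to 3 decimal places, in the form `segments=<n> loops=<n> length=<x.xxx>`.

segments=6 loops=1 length=5.405

cell (0,1): code 0100 → (0.421,2.000)–(1.000,1.075)
cell (0,2): code 1000 → (1.000,2.662)–(0.421,2.000)
cell (1,1): code 0110 → (1.000,1.075)–(2.000,1.193)
cell (1,2): code 1001 → (2.000,2.351)–(1.000,2.662)
cell (2,1): code 0010 → (2.000,1.193)–(2.355,2.000)
cell (2,2): code 0001 → (2.355,2.000)–(2.000,2.351)
total: 6 segments, chained into 1 closed loop(s), length Σ = 5.405335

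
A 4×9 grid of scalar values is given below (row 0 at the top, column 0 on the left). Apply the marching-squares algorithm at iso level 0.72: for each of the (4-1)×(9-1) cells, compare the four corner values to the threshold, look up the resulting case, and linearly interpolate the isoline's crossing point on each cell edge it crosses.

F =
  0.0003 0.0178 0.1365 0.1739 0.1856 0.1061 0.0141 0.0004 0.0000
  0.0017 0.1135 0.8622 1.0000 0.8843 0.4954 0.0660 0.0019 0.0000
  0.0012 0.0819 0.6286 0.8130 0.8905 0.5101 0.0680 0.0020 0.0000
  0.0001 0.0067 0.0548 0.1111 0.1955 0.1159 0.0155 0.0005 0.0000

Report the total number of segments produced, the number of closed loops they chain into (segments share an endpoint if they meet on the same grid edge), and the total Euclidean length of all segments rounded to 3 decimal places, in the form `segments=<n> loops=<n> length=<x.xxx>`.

segments=10 loops=1 length=7.080

cell (0,1): code 0100 → (0.804,2.000)–(1.000,1.810)
cell (0,2): code 1100 → (0.661,3.000)–(0.804,2.000)
cell (0,3): code 1100 → (0.765,4.000)–(0.661,3.000)
cell (0,4): code 1000 → (1.000,4.422)–(0.765,4.000)
cell (1,1): code 0010 → (1.000,1.810)–(1.609,2.000)
cell (1,2): code 0111 → (1.609,2.000)–(2.000,2.496)
cell (1,4): code 1001 → (2.000,4.448)–(1.000,4.422)
cell (2,2): code 0010 → (2.000,2.496)–(2.132,3.000)
cell (2,3): code 0011 → (2.132,3.000)–(2.245,4.000)
cell (2,4): code 0001 → (2.245,4.000)–(2.000,4.448)
total: 10 segments, chained into 1 closed loop(s), length Σ = 7.080186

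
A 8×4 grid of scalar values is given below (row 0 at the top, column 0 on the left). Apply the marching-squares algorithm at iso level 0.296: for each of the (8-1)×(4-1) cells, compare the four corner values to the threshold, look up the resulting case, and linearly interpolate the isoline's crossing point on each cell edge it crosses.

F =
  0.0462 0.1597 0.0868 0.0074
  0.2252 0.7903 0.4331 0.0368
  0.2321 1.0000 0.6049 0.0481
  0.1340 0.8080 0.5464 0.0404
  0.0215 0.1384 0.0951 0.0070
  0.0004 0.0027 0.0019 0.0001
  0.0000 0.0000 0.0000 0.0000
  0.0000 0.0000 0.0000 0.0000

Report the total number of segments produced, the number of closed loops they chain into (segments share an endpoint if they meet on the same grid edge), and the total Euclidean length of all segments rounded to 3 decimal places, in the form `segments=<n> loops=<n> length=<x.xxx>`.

cell (0,0): code 0100 → (0.216,1.000)–(1.000,0.125)
cell (0,1): code 1100 → (0.604,2.000)–(0.216,1.000)
cell (0,2): code 1000 → (1.000,2.346)–(0.604,2.000)
cell (1,0): code 0110 → (1.000,0.125)–(2.000,0.083)
cell (1,2): code 1001 → (2.000,2.555)–(1.000,2.346)
cell (2,0): code 0110 → (2.000,0.083)–(3.000,0.240)
cell (2,2): code 1001 → (3.000,2.495)–(2.000,2.555)
cell (3,0): code 0010 → (3.000,0.240)–(3.765,1.000)
cell (3,1): code 0011 → (3.765,1.000)–(3.555,2.000)
cell (3,2): code 0001 → (3.555,2.000)–(3.000,2.495)
total: 10 segments, chained into 1 closed loop(s), length Σ = 9.652505

segments=10 loops=1 length=9.653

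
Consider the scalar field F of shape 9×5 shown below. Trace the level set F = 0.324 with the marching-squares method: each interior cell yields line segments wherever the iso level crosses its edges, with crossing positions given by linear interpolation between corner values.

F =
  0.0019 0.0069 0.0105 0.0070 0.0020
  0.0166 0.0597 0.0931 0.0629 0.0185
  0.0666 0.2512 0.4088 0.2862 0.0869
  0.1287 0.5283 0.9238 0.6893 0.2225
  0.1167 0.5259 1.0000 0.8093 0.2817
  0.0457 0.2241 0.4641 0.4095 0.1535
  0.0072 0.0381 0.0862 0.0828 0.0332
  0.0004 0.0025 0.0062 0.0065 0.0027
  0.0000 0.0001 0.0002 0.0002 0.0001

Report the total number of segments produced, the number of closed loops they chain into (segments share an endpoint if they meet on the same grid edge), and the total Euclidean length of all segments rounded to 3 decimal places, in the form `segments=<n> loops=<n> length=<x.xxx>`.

cell (1,1): code 0100 → (1.731,2.000)–(2.000,1.462)
cell (1,2): code 1000 → (2.000,2.692)–(1.731,2.000)
cell (2,0): code 0100 → (2.263,1.000)–(3.000,0.489)
cell (2,1): code 1110 → (2.000,1.462)–(2.263,1.000)
cell (2,2): code 1101 → (2.094,3.000)–(2.000,2.692)
cell (2,3): code 1000 → (3.000,3.783)–(2.094,3.000)
cell (3,0): code 0110 → (3.000,0.489)–(4.000,0.507)
cell (3,3): code 1001 → (4.000,3.920)–(3.000,3.783)
cell (4,0): code 0010 → (4.000,0.507)–(4.669,1.000)
cell (4,1): code 0111 → (4.669,1.000)–(5.000,1.416)
cell (4,3): code 1001 → (5.000,3.334)–(4.000,3.920)
cell (5,1): code 0010 → (5.000,1.416)–(5.371,2.000)
cell (5,2): code 0011 → (5.371,2.000)–(5.262,3.000)
cell (5,3): code 0001 → (5.262,3.000)–(5.000,3.334)
total: 14 segments, chained into 1 closed loop(s), length Σ = 10.944969

segments=14 loops=1 length=10.945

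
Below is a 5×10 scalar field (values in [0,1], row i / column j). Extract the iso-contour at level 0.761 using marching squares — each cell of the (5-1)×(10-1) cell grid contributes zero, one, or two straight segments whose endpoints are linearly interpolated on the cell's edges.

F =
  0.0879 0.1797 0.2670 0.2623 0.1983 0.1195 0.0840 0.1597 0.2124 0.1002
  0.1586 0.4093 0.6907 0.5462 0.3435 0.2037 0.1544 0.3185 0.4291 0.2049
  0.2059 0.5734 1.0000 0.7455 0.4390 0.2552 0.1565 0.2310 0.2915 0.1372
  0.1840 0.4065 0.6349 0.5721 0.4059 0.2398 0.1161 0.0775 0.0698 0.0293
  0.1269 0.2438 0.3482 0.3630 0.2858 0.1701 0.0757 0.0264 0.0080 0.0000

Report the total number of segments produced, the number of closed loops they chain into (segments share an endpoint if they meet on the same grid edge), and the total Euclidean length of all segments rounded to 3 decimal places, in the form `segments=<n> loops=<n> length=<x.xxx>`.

segments=4 loops=1 length=4.177

cell (1,1): code 0100 → (1.227,2.000)–(2.000,1.440)
cell (1,2): code 1000 → (2.000,2.939)–(1.227,2.000)
cell (2,1): code 0010 → (2.000,1.440)–(2.655,2.000)
cell (2,2): code 0001 → (2.655,2.000)–(2.000,2.939)
total: 4 segments, chained into 1 closed loop(s), length Σ = 4.176937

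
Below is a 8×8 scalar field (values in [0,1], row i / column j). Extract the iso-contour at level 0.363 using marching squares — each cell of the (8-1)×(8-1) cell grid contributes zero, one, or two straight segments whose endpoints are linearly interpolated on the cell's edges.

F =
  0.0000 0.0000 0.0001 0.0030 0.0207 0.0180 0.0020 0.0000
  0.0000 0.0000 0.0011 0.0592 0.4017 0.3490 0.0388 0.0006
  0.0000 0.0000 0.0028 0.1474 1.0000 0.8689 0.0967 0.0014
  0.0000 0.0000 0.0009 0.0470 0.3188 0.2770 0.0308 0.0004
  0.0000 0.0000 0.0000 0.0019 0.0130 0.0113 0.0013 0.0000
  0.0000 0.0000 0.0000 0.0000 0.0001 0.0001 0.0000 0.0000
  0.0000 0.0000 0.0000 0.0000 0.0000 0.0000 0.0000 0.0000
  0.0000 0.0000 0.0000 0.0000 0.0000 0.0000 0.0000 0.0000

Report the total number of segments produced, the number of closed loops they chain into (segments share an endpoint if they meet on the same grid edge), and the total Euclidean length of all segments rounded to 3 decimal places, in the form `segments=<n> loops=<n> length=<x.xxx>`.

cell (0,3): code 0100 → (0.898,4.000)–(1.000,3.887)
cell (0,4): code 1000 → (1.000,4.734)–(0.898,4.000)
cell (1,3): code 0110 → (1.000,3.887)–(2.000,3.253)
cell (1,4): code 1101 → (1.027,5.000)–(1.000,4.734)
cell (1,5): code 1000 → (2.000,5.655)–(1.027,5.000)
cell (2,3): code 0010 → (2.000,3.253)–(2.935,4.000)
cell (2,4): code 0011 → (2.935,4.000)–(2.855,5.000)
cell (2,5): code 0001 → (2.855,5.000)–(2.000,5.655)
total: 8 segments, chained into 1 closed loop(s), length Σ = 6.794531

segments=8 loops=1 length=6.795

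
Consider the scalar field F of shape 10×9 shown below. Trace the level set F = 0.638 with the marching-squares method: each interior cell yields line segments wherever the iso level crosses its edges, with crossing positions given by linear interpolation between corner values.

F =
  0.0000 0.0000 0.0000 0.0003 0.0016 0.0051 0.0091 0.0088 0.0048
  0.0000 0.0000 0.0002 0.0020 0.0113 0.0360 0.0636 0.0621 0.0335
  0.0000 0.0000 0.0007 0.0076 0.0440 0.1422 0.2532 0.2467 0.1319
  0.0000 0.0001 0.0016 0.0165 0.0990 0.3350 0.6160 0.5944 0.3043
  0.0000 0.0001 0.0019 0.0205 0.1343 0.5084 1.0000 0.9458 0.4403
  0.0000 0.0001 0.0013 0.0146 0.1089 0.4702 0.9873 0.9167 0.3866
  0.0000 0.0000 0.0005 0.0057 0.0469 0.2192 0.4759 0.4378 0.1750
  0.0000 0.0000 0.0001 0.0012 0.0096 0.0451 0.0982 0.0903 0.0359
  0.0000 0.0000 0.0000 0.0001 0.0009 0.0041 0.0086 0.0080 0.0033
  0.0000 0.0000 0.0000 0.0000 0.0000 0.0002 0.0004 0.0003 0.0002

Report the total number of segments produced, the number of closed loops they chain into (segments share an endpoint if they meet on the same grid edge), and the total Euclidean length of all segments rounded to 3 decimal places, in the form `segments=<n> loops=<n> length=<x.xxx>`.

cell (3,5): code 0100 → (3.057,6.000)–(4.000,5.264)
cell (3,6): code 1100 → (3.124,7.000)–(3.057,6.000)
cell (3,7): code 1000 → (4.000,7.609)–(3.124,7.000)
cell (4,5): code 0110 → (4.000,5.264)–(5.000,5.325)
cell (4,7): code 1001 → (5.000,7.526)–(4.000,7.609)
cell (5,5): code 0010 → (5.000,5.325)–(5.683,6.000)
cell (5,6): code 0011 → (5.683,6.000)–(5.582,7.000)
cell (5,7): code 0001 → (5.582,7.000)–(5.000,7.526)
total: 8 segments, chained into 1 closed loop(s), length Σ = 8.020530

segments=8 loops=1 length=8.021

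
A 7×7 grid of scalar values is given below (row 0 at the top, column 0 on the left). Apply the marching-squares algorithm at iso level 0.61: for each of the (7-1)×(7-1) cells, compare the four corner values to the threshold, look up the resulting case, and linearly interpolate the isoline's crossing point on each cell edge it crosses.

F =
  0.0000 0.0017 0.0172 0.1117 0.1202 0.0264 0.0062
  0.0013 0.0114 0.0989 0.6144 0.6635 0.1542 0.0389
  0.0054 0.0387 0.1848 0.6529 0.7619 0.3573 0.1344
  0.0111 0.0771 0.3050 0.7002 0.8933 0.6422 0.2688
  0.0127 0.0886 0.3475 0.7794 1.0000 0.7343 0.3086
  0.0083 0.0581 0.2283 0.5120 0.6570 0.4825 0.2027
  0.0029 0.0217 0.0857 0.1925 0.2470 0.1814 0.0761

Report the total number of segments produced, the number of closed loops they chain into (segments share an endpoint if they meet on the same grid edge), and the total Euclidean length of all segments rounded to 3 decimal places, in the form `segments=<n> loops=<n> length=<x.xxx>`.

cell (0,2): code 0100 → (0.991,3.000)–(1.000,2.991)
cell (0,3): code 1100 → (0.902,4.000)–(0.991,3.000)
cell (0,4): code 1000 → (1.000,4.105)–(0.902,4.000)
cell (1,2): code 0110 → (1.000,2.991)–(2.000,2.908)
cell (1,4): code 1001 → (2.000,4.375)–(1.000,4.105)
cell (2,2): code 0110 → (2.000,2.908)–(3.000,2.772)
cell (2,4): code 1101 → (2.887,5.000)–(2.000,4.375)
cell (2,5): code 1000 → (3.000,5.086)–(2.887,5.000)
cell (3,2): code 0110 → (3.000,2.772)–(4.000,2.608)
cell (3,5): code 1001 → (4.000,5.292)–(3.000,5.086)
cell (4,2): code 0010 → (4.000,2.608)–(4.634,3.000)
cell (4,3): code 0111 → (4.634,3.000)–(5.000,3.676)
cell (4,4): code 1011 → (5.000,4.269)–(4.494,5.000)
cell (4,5): code 0001 → (4.494,5.000)–(4.000,5.292)
cell (5,3): code 0010 → (5.000,3.676)–(5.115,4.000)
cell (5,4): code 0001 → (5.115,4.000)–(5.000,4.269)
total: 16 segments, chained into 1 closed loop(s), length Σ = 11.083112

segments=16 loops=1 length=11.083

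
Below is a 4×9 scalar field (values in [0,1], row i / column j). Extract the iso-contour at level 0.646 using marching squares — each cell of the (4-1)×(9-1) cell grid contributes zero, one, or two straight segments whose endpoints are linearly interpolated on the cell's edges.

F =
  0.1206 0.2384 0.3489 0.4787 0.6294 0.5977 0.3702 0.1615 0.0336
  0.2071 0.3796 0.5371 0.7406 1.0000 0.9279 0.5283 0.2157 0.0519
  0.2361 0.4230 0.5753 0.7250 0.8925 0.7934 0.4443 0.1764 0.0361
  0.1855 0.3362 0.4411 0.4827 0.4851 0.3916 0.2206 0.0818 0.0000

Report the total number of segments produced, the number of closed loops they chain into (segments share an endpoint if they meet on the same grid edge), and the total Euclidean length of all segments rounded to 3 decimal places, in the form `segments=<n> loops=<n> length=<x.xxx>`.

segments=10 loops=1 length=9.152

cell (0,2): code 0100 → (0.639,3.000)–(1.000,2.535)
cell (0,3): code 1100 → (0.045,4.000)–(0.639,3.000)
cell (0,4): code 1100 → (0.146,5.000)–(0.045,4.000)
cell (0,5): code 1000 → (1.000,5.705)–(0.146,5.000)
cell (1,2): code 0110 → (1.000,2.535)–(2.000,2.472)
cell (1,5): code 1001 → (2.000,5.422)–(1.000,5.705)
cell (2,2): code 0010 → (2.000,2.472)–(2.326,3.000)
cell (2,3): code 0011 → (2.326,3.000)–(2.605,4.000)
cell (2,4): code 0011 → (2.605,4.000)–(2.367,5.000)
cell (2,5): code 0001 → (2.367,5.000)–(2.000,5.422)
total: 10 segments, chained into 1 closed loop(s), length Σ = 9.151570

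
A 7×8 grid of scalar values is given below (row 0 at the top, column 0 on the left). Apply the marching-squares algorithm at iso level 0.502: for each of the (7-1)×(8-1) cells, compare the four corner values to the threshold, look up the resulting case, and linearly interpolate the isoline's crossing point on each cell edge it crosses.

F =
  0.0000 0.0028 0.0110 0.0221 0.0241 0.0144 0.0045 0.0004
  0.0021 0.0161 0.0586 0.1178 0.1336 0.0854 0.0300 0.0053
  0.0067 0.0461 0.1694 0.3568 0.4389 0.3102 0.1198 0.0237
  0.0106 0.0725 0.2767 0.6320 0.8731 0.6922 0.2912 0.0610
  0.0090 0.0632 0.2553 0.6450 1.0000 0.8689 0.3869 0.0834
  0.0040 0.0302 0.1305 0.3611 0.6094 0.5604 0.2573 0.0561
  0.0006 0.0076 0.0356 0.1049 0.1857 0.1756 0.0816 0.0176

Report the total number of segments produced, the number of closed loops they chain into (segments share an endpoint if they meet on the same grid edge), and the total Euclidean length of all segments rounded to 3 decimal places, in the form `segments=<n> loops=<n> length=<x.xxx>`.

segments=12 loops=1 length=9.737

cell (2,2): code 0100 → (2.528,3.000)–(3.000,2.634)
cell (2,3): code 1100 → (2.145,4.000)–(2.528,3.000)
cell (2,4): code 1100 → (2.502,5.000)–(2.145,4.000)
cell (2,5): code 1000 → (3.000,5.474)–(2.502,5.000)
cell (3,2): code 0110 → (3.000,2.634)–(4.000,2.633)
cell (3,5): code 1001 → (4.000,5.761)–(3.000,5.474)
cell (4,2): code 0010 → (4.000,2.633)–(4.504,3.000)
cell (4,3): code 0111 → (4.504,3.000)–(5.000,3.567)
cell (4,5): code 1001 → (5.000,5.193)–(4.000,5.761)
cell (5,3): code 0010 → (5.000,3.567)–(5.253,4.000)
cell (5,4): code 0011 → (5.253,4.000)–(5.152,5.000)
cell (5,5): code 0001 → (5.152,5.000)–(5.000,5.193)
total: 12 segments, chained into 1 closed loop(s), length Σ = 9.736984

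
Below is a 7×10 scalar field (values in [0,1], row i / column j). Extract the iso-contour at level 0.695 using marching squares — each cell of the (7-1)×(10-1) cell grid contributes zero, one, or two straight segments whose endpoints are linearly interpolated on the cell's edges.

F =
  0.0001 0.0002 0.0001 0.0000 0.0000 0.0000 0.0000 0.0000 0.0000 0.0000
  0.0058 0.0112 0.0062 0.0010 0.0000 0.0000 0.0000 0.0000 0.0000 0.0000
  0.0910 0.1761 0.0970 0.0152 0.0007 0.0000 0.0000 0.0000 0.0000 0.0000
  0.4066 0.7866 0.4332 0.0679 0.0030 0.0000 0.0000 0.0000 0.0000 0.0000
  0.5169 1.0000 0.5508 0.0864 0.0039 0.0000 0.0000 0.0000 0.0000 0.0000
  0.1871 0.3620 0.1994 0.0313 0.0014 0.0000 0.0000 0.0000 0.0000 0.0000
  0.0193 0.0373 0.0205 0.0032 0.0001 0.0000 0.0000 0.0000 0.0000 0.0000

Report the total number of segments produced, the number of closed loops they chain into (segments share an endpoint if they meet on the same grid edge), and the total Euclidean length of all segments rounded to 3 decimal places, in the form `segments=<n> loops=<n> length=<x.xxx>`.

cell (2,0): code 0100 → (2.850,1.000)–(3.000,0.759)
cell (2,1): code 1000 → (3.000,1.259)–(2.850,1.000)
cell (3,0): code 0110 → (3.000,0.759)–(4.000,0.369)
cell (3,1): code 1001 → (4.000,1.679)–(3.000,1.259)
cell (4,0): code 0010 → (4.000,0.369)–(4.478,1.000)
cell (4,1): code 0001 → (4.478,1.000)–(4.000,1.679)
total: 6 segments, chained into 1 closed loop(s), length Σ = 4.363737

segments=6 loops=1 length=4.364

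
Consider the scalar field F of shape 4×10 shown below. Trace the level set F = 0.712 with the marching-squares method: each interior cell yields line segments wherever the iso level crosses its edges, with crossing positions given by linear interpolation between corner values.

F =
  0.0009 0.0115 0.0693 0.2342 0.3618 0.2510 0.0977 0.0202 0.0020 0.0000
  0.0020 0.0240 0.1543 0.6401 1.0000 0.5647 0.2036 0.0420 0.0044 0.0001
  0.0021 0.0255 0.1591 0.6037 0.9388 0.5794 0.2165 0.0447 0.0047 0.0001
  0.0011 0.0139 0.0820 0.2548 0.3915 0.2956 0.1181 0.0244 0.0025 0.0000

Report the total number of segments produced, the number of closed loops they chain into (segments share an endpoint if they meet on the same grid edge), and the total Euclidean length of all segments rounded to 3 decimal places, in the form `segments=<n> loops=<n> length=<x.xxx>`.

segments=6 loops=1 length=5.276

cell (0,3): code 0100 → (0.549,4.000)–(1.000,3.200)
cell (0,4): code 1000 → (1.000,4.662)–(0.549,4.000)
cell (1,3): code 0110 → (1.000,3.200)–(2.000,3.323)
cell (1,4): code 1001 → (2.000,4.631)–(1.000,4.662)
cell (2,3): code 0010 → (2.000,3.323)–(2.414,4.000)
cell (2,4): code 0001 → (2.414,4.000)–(2.000,4.631)
total: 6 segments, chained into 1 closed loop(s), length Σ = 5.276158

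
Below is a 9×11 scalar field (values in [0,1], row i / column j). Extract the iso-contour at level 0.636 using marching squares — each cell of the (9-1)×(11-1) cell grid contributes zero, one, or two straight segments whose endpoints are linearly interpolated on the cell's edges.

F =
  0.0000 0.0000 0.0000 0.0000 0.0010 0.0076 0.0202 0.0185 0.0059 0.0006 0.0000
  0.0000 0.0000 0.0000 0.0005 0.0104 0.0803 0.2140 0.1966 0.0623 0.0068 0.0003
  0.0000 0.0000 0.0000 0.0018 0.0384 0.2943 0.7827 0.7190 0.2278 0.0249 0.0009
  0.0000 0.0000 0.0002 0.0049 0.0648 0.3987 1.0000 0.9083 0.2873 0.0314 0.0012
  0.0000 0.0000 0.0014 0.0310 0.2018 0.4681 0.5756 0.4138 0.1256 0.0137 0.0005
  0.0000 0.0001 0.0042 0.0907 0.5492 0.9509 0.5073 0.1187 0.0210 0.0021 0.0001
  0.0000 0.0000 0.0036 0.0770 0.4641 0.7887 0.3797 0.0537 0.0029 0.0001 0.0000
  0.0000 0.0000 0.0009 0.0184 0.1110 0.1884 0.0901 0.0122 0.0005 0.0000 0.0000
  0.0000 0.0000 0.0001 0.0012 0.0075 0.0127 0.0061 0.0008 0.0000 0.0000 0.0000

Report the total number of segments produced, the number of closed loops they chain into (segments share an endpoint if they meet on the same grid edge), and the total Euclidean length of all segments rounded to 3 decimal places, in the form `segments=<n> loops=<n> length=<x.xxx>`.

cell (1,5): code 0100 → (1.742,6.000)–(2.000,5.700)
cell (1,6): code 1100 → (1.841,7.000)–(1.742,6.000)
cell (1,7): code 1000 → (2.000,7.169)–(1.841,7.000)
cell (2,5): code 0110 → (2.000,5.700)–(3.000,5.395)
cell (2,7): code 1001 → (3.000,7.438)–(2.000,7.169)
cell (3,5): code 0010 → (3.000,5.395)–(3.858,6.000)
cell (3,6): code 0011 → (3.858,6.000)–(3.551,7.000)
cell (3,7): code 0001 → (3.551,7.000)–(3.000,7.438)
cell (4,4): code 0100 → (4.348,5.000)–(5.000,4.216)
cell (4,5): code 1000 → (5.000,5.710)–(4.348,5.000)
cell (5,4): code 0110 → (5.000,4.216)–(6.000,4.530)
cell (5,5): code 1001 → (6.000,5.373)–(5.000,5.710)
cell (6,4): code 0010 → (6.000,4.530)–(6.254,5.000)
cell (6,5): code 0001 → (6.254,5.000)–(6.000,5.373)
total: 14 segments, chained into 2 closed loop(s), length Σ = 11.587156

segments=14 loops=2 length=11.587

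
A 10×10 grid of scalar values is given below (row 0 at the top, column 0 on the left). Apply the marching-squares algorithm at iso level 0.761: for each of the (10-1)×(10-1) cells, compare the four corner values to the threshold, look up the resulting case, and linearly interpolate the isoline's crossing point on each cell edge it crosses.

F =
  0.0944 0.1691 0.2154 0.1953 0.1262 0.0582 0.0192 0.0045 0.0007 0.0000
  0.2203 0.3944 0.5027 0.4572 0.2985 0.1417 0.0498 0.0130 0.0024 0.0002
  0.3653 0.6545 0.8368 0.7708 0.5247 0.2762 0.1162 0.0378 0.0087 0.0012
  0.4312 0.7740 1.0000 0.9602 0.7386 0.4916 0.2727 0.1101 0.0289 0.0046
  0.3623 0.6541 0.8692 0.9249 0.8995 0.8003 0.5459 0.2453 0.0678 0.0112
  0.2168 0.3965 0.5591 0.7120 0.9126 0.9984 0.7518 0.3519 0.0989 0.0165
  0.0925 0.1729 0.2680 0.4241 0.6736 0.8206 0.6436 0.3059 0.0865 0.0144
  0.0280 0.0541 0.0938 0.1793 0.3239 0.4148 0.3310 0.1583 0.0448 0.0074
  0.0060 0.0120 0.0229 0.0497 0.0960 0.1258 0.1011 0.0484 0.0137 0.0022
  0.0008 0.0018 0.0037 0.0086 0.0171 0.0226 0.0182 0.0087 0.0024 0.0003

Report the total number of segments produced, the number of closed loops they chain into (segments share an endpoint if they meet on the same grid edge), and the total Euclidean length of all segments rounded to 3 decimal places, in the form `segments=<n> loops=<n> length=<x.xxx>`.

cell (1,1): code 0100 → (1.773,2.000)–(2.000,1.584)
cell (1,2): code 1100 → (1.969,3.000)–(1.773,2.000)
cell (1,3): code 1000 → (2.000,3.040)–(1.969,3.000)
cell (2,0): code 0100 → (2.891,1.000)–(3.000,0.962)
cell (2,1): code 1110 → (2.000,1.584)–(2.891,1.000)
cell (2,3): code 1001 → (3.000,3.899)–(2.000,3.040)
cell (3,0): code 0010 → (3.000,0.962)–(3.108,1.000)
cell (3,1): code 0111 → (3.108,1.000)–(4.000,1.497)
cell (3,3): code 1101 → (3.139,4.000)–(3.000,3.899)
cell (3,4): code 1100 → (3.873,5.000)–(3.139,4.000)
cell (3,5): code 1000 → (4.000,5.154)–(3.873,5.000)
cell (4,1): code 0010 → (4.000,1.497)–(4.349,2.000)
cell (4,2): code 0011 → (4.349,2.000)–(4.770,3.000)
cell (4,3): code 0111 → (4.770,3.000)–(5.000,3.244)
cell (4,5): code 1001 → (5.000,5.963)–(4.000,5.154)
cell (5,3): code 0010 → (5.000,3.244)–(5.634,4.000)
cell (5,4): code 0111 → (5.634,4.000)–(6.000,4.595)
cell (5,5): code 1001 → (6.000,5.337)–(5.000,5.963)
cell (6,4): code 0010 → (6.000,4.595)–(6.147,5.000)
cell (6,5): code 0001 → (6.147,5.000)–(6.000,5.337)
total: 20 segments, chained into 1 closed loop(s), length Σ = 13.771968

segments=20 loops=1 length=13.772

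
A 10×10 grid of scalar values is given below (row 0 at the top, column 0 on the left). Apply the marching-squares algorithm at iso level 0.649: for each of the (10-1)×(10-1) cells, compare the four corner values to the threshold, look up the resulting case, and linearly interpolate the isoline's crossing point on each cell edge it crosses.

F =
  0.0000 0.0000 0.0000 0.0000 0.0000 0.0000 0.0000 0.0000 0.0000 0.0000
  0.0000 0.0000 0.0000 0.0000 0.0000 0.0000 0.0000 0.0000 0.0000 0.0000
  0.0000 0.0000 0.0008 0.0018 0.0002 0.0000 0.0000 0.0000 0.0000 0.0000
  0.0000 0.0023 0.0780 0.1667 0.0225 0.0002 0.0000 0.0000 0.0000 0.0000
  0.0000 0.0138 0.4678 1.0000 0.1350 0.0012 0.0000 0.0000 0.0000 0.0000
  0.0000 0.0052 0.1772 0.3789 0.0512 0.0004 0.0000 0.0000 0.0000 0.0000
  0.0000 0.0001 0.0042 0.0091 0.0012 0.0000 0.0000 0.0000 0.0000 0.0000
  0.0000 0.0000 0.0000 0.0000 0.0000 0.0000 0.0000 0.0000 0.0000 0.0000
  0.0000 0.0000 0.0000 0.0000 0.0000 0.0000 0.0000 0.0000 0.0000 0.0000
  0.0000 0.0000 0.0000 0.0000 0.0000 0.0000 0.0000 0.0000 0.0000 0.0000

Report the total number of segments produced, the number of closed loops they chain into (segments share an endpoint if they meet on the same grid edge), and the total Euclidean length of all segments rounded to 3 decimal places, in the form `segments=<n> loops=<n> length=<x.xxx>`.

cell (3,2): code 0100 → (3.579,3.000)–(4.000,2.340)
cell (3,3): code 1000 → (4.000,3.406)–(3.579,3.000)
cell (4,2): code 0010 → (4.000,2.340)–(4.565,3.000)
cell (4,3): code 0001 → (4.565,3.000)–(4.000,3.406)
total: 4 segments, chained into 1 closed loop(s), length Σ = 2.931685

segments=4 loops=1 length=2.932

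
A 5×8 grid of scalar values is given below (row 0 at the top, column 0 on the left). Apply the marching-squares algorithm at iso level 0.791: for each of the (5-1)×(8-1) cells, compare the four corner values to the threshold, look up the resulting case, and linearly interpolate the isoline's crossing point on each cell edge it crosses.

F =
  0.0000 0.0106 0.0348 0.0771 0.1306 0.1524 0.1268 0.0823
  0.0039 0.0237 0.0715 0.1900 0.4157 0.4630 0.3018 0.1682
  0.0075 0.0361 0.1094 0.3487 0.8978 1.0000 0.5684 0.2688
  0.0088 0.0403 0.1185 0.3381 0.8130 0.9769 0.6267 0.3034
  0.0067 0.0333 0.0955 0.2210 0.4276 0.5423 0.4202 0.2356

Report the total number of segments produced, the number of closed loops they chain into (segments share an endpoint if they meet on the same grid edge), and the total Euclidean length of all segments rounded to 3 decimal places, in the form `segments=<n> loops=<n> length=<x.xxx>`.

segments=8 loops=1 length=5.764

cell (1,3): code 0100 → (1.778,4.000)–(2.000,3.805)
cell (1,4): code 1100 → (1.611,5.000)–(1.778,4.000)
cell (1,5): code 1000 → (2.000,5.484)–(1.611,5.000)
cell (2,3): code 0110 → (2.000,3.805)–(3.000,3.954)
cell (2,5): code 1001 → (3.000,5.531)–(2.000,5.484)
cell (3,3): code 0010 → (3.000,3.954)–(3.057,4.000)
cell (3,4): code 0011 → (3.057,4.000)–(3.428,5.000)
cell (3,5): code 0001 → (3.428,5.000)–(3.000,5.531)
total: 8 segments, chained into 1 closed loop(s), length Σ = 5.763760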